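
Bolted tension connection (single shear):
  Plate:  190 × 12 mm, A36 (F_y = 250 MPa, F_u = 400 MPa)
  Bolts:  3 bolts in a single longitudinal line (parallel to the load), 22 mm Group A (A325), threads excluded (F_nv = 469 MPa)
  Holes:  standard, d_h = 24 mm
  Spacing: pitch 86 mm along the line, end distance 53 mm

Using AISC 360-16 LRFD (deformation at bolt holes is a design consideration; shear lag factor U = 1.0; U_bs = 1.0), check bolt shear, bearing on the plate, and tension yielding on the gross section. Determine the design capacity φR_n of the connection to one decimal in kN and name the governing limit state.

401.1 kN (bolt shear governs)

Bolt shear: A_b = π(22)²/4 = 380.13 mm². φR_n = 0.75 × 469 × 380.13 × 3 × 1 = 401.1 kN.
Bearing (12 mm plate, F_u = 400 MPa): end bolts L_c = 53 − 24/2 = 41, R_n = min(1.2×41×12×400, 2.4×22×12×400) = 236.16 kN/bolt; interior L_c = 86 − 24 = 62, R_n = 253.44 kN/bolt. φR_n = 0.75 × (1×236.16 + 2×253.44) = 557.3 kN.
Tension yield (gross): A_g = 190×12 = 2280 mm². φR_n = 0.90 × 250 × 2280 = 513.0 kN.
Governing: min(401.1, 557.3, 513.0) = 401.1 kN → bolt shear.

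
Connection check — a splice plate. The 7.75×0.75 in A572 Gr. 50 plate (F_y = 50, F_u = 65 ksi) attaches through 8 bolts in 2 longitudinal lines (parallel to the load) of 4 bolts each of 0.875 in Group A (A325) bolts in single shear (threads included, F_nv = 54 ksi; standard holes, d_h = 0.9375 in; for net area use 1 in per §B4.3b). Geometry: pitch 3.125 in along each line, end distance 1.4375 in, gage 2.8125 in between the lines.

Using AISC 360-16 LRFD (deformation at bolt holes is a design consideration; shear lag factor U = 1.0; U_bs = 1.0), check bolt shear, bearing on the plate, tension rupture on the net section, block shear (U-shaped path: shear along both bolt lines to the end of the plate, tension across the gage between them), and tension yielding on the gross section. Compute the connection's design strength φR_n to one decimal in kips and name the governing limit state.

194.8 kips (bolt shear governs)

Bolt shear: A_b = π(0.875)²/4 = 0.60132 in². φR_n = 0.75 × 54 × 0.60132 × 8 × 1 = 194.8 kips.
Bearing (0.75 in plate, F_u = 65 ksi): end bolts L_c = 1.4375 − 0.9375/2 = 0.96875, R_n = min(1.2×0.96875×0.75×65, 2.4×0.875×0.75×65) = 56.672 kips/bolt; interior L_c = 3.125 − 0.9375 = 2.1875, R_n = 102.38 kips/bolt. φR_n = 0.75 × (2×56.672 + 6×102.38) = 545.7 kips.
Tension rupture (net): A_n = (7.75 − 2×1)×0.75 = 4.3125 in² (U = 1.0, A_e = A_n). φR_n = 0.75 × 65 × 4.3125 = 210.2 kips.
Block shear: shear path 2×[1.4375+3×3.125] = 2×10.8125 in, A_gv = 16.219, A_nv = 2×(10.8125 − 3.5×1)×0.75 = 10.969 in²; tension across gage: (2.8125 − 1×1)×0.75 = 1.3594 in². R_n = min(0.6×65×10.969, 0.6×50×16.219) + 1.0×65×1.3594 = min(427.79, 486.57) + 88.361 = 516.15 kips. φR_n = 0.75 × 516.15 = 387.1 kips.
Tension yield (gross): A_g = 7.75×0.75 = 5.8125 in². φR_n = 0.90 × 50 × 5.8125 = 261.6 kips.
Governing: min(194.8, 545.7, 210.2, 387.1, 261.6) = 194.8 kips → bolt shear.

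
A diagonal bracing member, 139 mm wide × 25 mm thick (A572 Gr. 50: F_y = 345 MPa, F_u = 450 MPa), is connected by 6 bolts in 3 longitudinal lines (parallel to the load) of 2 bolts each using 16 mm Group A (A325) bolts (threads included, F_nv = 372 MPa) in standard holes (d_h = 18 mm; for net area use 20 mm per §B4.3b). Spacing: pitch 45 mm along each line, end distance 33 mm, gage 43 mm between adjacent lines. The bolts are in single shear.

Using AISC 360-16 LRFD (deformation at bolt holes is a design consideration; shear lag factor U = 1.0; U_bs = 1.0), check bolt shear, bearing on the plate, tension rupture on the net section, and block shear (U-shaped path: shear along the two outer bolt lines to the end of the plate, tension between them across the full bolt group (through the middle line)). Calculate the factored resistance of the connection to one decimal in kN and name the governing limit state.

Bolt shear: A_b = π(16)²/4 = 201.06 mm². φR_n = 0.75 × 372 × 201.06 × 6 × 1 = 336.6 kN.
Bearing (25 mm plate, F_u = 450 MPa): end bolts L_c = 33 − 18/2 = 24, R_n = min(1.2×24×25×450, 2.4×16×25×450) = 324 kN/bolt; interior L_c = 45 − 18 = 27, R_n = 364.5 kN/bolt. φR_n = 0.75 × (3×324 + 3×364.5) = 1549.1 kN.
Tension rupture (net): A_n = (139 − 3×20)×25 = 1975 mm² (U = 1.0, A_e = A_n). φR_n = 0.75 × 450 × 1975 = 666.6 kN.
Block shear: shear path 2×[33+1×45] = 2×78 mm, A_gv = 3900, A_nv = 2×(78 − 1.5×20)×25 = 2400 mm²; tension across gage: (86 − 2×20)×25 = 1150 mm². R_n = min(0.6×450×2400, 0.6×345×3900) + 1.0×450×1150 = min(648, 807.3) + 517.5 = 1165.5 kN. φR_n = 0.75 × 1165.5 = 874.1 kN.
Governing: min(336.6, 1549.1, 666.6, 874.1) = 336.6 kN → bolt shear.

336.6 kN (bolt shear governs)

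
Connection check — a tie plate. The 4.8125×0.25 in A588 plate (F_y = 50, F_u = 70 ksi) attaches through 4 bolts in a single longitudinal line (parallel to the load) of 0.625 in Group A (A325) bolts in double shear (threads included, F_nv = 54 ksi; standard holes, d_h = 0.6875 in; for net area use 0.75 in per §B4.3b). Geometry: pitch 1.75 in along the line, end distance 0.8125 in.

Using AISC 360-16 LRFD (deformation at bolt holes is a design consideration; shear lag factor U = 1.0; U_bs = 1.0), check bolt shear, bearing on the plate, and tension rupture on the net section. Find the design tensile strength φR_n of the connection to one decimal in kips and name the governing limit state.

Bolt shear: A_b = π(0.625)²/4 = 0.3068 in². φR_n = 0.75 × 54 × 0.3068 × 4 × 2 = 99.4 kips.
Bearing (0.25 in plate, F_u = 70 ksi): end bolts L_c = 0.8125 − 0.6875/2 = 0.46875, R_n = min(1.2×0.46875×0.25×70, 2.4×0.625×0.25×70) = 9.8438 kips/bolt; interior L_c = 1.75 − 0.6875 = 1.0625, R_n = 22.313 kips/bolt. φR_n = 0.75 × (1×9.8438 + 3×22.313) = 57.6 kips.
Tension rupture (net): A_n = (4.8125 − 1×0.75)×0.25 = 1.0156 in² (U = 1.0, A_e = A_n). φR_n = 0.75 × 70 × 1.0156 = 53.3 kips.
Governing: min(99.4, 57.6, 53.3) = 53.3 kips → net-section rupture.

53.3 kips (net-section rupture governs)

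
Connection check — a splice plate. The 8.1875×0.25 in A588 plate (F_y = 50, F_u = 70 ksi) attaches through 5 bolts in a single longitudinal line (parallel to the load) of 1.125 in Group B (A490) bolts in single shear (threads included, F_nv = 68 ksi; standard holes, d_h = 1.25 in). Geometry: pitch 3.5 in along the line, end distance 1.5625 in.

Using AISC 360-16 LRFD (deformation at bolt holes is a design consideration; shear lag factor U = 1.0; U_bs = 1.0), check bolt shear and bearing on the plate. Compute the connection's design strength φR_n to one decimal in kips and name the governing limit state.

156.5 kips (bearing governs)

Bolt shear: A_b = π(1.125)²/4 = 0.99402 in². φR_n = 0.75 × 68 × 0.99402 × 5 × 1 = 253.5 kips.
Bearing (0.25 in plate, F_u = 70 ksi): end bolts L_c = 1.5625 − 1.25/2 = 0.9375, R_n = min(1.2×0.9375×0.25×70, 2.4×1.125×0.25×70) = 19.688 kips/bolt; interior L_c = 3.5 − 1.25 = 2.25, R_n = 47.25 kips/bolt. φR_n = 0.75 × (1×19.688 + 4×47.25) = 156.5 kips.
Governing: min(253.5, 156.5) = 156.5 kips → bearing.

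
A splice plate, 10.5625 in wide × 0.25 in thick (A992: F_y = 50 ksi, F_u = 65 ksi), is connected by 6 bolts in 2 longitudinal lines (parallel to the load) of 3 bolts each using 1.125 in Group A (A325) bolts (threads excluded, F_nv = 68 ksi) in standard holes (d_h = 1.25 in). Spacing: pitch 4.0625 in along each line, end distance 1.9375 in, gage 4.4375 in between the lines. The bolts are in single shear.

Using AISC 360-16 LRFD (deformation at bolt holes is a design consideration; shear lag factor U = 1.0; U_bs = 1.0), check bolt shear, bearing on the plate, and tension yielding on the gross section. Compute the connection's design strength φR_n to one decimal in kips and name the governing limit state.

Bolt shear: A_b = π(1.125)²/4 = 0.99402 in². φR_n = 0.75 × 68 × 0.99402 × 6 × 1 = 304.2 kips.
Bearing (0.25 in plate, F_u = 65 ksi): end bolts L_c = 1.9375 − 1.25/2 = 1.3125, R_n = min(1.2×1.3125×0.25×65, 2.4×1.125×0.25×65) = 25.594 kips/bolt; interior L_c = 4.0625 − 1.25 = 2.8125, R_n = 43.875 kips/bolt. φR_n = 0.75 × (2×25.594 + 4×43.875) = 170.0 kips.
Tension yield (gross): A_g = 10.5625×0.25 = 2.6406 in². φR_n = 0.90 × 50 × 2.6406 = 118.8 kips.
Governing: min(304.2, 170.0, 118.8) = 118.8 kips → gross-section yield.

118.8 kips (gross-section yield governs)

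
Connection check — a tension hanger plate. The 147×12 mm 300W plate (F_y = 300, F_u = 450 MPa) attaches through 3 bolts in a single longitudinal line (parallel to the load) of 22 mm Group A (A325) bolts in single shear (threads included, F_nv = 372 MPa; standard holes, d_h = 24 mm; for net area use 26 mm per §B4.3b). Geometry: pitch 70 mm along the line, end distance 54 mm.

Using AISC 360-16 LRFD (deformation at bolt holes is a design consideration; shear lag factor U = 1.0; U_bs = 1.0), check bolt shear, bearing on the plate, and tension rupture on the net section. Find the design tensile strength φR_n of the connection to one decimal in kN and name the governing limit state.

318.2 kN (bolt shear governs)

Bolt shear: A_b = π(22)²/4 = 380.13 mm². φR_n = 0.75 × 372 × 380.13 × 3 × 1 = 318.2 kN.
Bearing (12 mm plate, F_u = 450 MPa): end bolts L_c = 54 − 24/2 = 42, R_n = min(1.2×42×12×450, 2.4×22×12×450) = 272.16 kN/bolt; interior L_c = 70 − 24 = 46, R_n = 285.12 kN/bolt. φR_n = 0.75 × (1×272.16 + 2×285.12) = 631.8 kN.
Tension rupture (net): A_n = (147 − 1×26)×12 = 1452 mm² (U = 1.0, A_e = A_n). φR_n = 0.75 × 450 × 1452 = 490.1 kN.
Governing: min(318.2, 631.8, 490.1) = 318.2 kN → bolt shear.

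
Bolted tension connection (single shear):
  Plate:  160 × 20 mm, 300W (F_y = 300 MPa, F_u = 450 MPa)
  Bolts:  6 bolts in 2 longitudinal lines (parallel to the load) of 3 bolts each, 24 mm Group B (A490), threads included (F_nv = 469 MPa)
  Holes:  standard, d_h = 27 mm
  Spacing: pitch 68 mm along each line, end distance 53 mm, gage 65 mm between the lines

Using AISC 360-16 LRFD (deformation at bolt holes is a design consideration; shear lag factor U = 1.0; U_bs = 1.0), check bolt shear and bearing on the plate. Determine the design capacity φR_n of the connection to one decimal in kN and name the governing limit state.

954.8 kN (bolt shear governs)

Bolt shear: A_b = π(24)²/4 = 452.39 mm². φR_n = 0.75 × 469 × 452.39 × 6 × 1 = 954.8 kN.
Bearing (20 mm plate, F_u = 450 MPa): end bolts L_c = 53 − 27/2 = 39.5, R_n = min(1.2×39.5×20×450, 2.4×24×20×450) = 426.6 kN/bolt; interior L_c = 68 − 27 = 41, R_n = 442.8 kN/bolt. φR_n = 0.75 × (2×426.6 + 4×442.8) = 1968.3 kN.
Governing: min(954.8, 1968.3) = 954.8 kN → bolt shear.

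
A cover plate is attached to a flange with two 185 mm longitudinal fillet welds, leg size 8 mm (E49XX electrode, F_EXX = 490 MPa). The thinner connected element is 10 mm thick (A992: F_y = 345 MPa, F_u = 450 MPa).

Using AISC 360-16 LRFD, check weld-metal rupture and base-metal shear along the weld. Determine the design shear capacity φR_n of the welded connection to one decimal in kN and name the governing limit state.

Weld metal: throat = 0.707×8 = 5.656 mm, L = 2×185 = 370 mm. φR_n = 0.75 × 0.6 × 490 × 5.656 × 370 = 461.4 kN.
Base metal shear (10 mm plate): yield φR_n = 1.0×0.6×345×10×370 = 765.9 kN; rupture φR_n = 0.75×0.6×450×10×370 = 749.3 kN; take 749.3 kN (rupture).
Governing: min(461.4, 749.3) = 461.4 kN → weld metal.

461.4 kN (weld metal governs)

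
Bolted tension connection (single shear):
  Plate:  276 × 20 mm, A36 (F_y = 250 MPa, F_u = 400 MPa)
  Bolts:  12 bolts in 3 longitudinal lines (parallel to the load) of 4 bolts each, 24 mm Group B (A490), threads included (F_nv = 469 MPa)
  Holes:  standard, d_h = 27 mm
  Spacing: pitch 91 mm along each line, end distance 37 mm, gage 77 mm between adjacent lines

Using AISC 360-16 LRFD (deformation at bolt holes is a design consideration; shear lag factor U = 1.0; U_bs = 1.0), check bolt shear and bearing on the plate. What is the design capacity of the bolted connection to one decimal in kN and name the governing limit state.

1909.5 kN (bolt shear governs)

Bolt shear: A_b = π(24)²/4 = 452.39 mm². φR_n = 0.75 × 469 × 452.39 × 12 × 1 = 1909.5 kN.
Bearing (20 mm plate, F_u = 400 MPa): end bolts L_c = 37 − 27/2 = 23.5, R_n = min(1.2×23.5×20×400, 2.4×24×20×400) = 225.6 kN/bolt; interior L_c = 91 − 27 = 64, R_n = 460.8 kN/bolt. φR_n = 0.75 × (3×225.6 + 9×460.8) = 3618.0 kN.
Governing: min(1909.5, 3618.0) = 1909.5 kN → bolt shear.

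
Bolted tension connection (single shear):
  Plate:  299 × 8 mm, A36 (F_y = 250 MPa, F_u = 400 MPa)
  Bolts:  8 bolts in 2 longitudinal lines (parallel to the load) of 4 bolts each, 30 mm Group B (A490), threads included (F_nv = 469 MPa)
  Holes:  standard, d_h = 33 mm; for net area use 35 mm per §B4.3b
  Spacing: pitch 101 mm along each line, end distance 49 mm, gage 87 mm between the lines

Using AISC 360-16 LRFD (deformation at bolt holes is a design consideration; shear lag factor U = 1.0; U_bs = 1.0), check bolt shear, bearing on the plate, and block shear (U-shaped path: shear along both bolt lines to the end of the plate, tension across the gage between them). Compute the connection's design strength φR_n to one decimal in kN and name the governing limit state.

758.4 kN (block shear governs)

Bolt shear: A_b = π(30)²/4 = 706.86 mm². φR_n = 0.75 × 469 × 706.86 × 8 × 1 = 1989.1 kN.
Bearing (8 mm plate, F_u = 400 MPa): end bolts L_c = 49 − 33/2 = 32.5, R_n = min(1.2×32.5×8×400, 2.4×30×8×400) = 124.8 kN/bolt; interior L_c = 101 − 33 = 68, R_n = 230.4 kN/bolt. φR_n = 0.75 × (2×124.8 + 6×230.4) = 1224.0 kN.
Block shear: shear path 2×[49+3×101] = 2×352 mm, A_gv = 5632, A_nv = 2×(352 − 3.5×35)×8 = 3672 mm²; tension across gage: (87 − 1×35)×8 = 416 mm². R_n = min(0.6×400×3672, 0.6×250×5632) + 1.0×400×416 = min(881.28, 844.8) + 166.4 = 1011.2 kN. φR_n = 0.75 × 1011.2 = 758.4 kN.
Governing: min(1989.1, 1224.0, 758.4) = 758.4 kN → block shear.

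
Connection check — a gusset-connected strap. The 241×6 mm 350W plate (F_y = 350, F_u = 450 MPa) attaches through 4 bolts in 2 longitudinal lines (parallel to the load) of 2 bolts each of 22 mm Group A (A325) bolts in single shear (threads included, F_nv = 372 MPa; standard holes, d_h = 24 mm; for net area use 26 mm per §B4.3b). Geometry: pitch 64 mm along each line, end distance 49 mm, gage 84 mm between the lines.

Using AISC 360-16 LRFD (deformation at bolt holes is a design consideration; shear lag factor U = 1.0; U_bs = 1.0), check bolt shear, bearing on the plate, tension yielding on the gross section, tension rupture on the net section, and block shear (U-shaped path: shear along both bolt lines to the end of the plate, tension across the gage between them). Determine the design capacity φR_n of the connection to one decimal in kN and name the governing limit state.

297.3 kN (block shear governs)

Bolt shear: A_b = π(22)²/4 = 380.13 mm². φR_n = 0.75 × 372 × 380.13 × 4 × 1 = 424.2 kN.
Bearing (6 mm plate, F_u = 450 MPa): end bolts L_c = 49 − 24/2 = 37, R_n = min(1.2×37×6×450, 2.4×22×6×450) = 119.88 kN/bolt; interior L_c = 64 − 24 = 40, R_n = 129.6 kN/bolt. φR_n = 0.75 × (2×119.88 + 2×129.6) = 374.2 kN.
Tension yield (gross): A_g = 241×6 = 1446 mm². φR_n = 0.90 × 350 × 1446 = 455.5 kN.
Tension rupture (net): A_n = (241 − 2×26)×6 = 1134 mm² (U = 1.0, A_e = A_n). φR_n = 0.75 × 450 × 1134 = 382.7 kN.
Block shear: shear path 2×[49+1×64] = 2×113 mm, A_gv = 1356, A_nv = 2×(113 − 1.5×26)×6 = 888 mm²; tension across gage: (84 − 1×26)×6 = 348 mm². R_n = min(0.6×450×888, 0.6×350×1356) + 1.0×450×348 = min(239.76, 284.76) + 156.6 = 396.36 kN. φR_n = 0.75 × 396.36 = 297.3 kN.
Governing: min(424.2, 374.2, 455.5, 382.7, 297.3) = 297.3 kN → block shear.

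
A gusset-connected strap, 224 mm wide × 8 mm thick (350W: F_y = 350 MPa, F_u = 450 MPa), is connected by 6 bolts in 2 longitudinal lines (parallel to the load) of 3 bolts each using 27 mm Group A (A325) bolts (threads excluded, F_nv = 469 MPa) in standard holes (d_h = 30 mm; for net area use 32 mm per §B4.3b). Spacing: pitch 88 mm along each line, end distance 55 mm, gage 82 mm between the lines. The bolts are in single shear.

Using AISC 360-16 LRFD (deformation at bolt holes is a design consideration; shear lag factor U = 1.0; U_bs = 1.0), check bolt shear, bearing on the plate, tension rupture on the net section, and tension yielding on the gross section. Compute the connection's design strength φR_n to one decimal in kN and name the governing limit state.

432.0 kN (net-section rupture governs)

Bolt shear: A_b = π(27)²/4 = 572.56 mm². φR_n = 0.75 × 469 × 572.56 × 6 × 1 = 1208.4 kN.
Bearing (8 mm plate, F_u = 450 MPa): end bolts L_c = 55 − 30/2 = 40, R_n = min(1.2×40×8×450, 2.4×27×8×450) = 172.8 kN/bolt; interior L_c = 88 − 30 = 58, R_n = 233.28 kN/bolt. φR_n = 0.75 × (2×172.8 + 4×233.28) = 959.0 kN.
Tension rupture (net): A_n = (224 − 2×32)×8 = 1280 mm² (U = 1.0, A_e = A_n). φR_n = 0.75 × 450 × 1280 = 432.0 kN.
Tension yield (gross): A_g = 224×8 = 1792 mm². φR_n = 0.90 × 350 × 1792 = 564.5 kN.
Governing: min(1208.4, 959.0, 432.0, 564.5) = 432.0 kN → net-section rupture.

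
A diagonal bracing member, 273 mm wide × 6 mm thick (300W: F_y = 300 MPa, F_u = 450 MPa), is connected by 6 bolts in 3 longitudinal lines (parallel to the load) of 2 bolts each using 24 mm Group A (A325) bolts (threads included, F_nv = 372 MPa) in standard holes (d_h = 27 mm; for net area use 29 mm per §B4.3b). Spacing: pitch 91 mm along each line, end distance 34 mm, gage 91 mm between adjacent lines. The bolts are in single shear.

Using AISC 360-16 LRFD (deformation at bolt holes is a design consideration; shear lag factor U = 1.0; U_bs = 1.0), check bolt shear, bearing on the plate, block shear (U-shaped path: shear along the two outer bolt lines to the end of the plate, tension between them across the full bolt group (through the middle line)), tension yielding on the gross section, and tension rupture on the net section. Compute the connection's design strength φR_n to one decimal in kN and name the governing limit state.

Bolt shear: A_b = π(24)²/4 = 452.39 mm². φR_n = 0.75 × 372 × 452.39 × 6 × 1 = 757.3 kN.
Bearing (6 mm plate, F_u = 450 MPa): end bolts L_c = 34 − 27/2 = 20.5, R_n = min(1.2×20.5×6×450, 2.4×24×6×450) = 66.42 kN/bolt; interior L_c = 91 − 27 = 64, R_n = 155.52 kN/bolt. φR_n = 0.75 × (3×66.42 + 3×155.52) = 499.4 kN.
Block shear: shear path 2×[34+1×91] = 2×125 mm, A_gv = 1500, A_nv = 2×(125 − 1.5×29)×6 = 978 mm²; tension across gage: (182 − 2×29)×6 = 744 mm². R_n = min(0.6×450×978, 0.6×300×1500) + 1.0×450×744 = min(264.06, 270) + 334.8 = 598.86 kN. φR_n = 0.75 × 598.86 = 449.1 kN.
Tension yield (gross): A_g = 273×6 = 1638 mm². φR_n = 0.90 × 300 × 1638 = 442.3 kN.
Tension rupture (net): A_n = (273 − 3×29)×6 = 1116 mm² (U = 1.0, A_e = A_n). φR_n = 0.75 × 450 × 1116 = 376.7 kN.
Governing: min(757.3, 499.4, 449.1, 442.3, 376.7) = 376.7 kN → net-section rupture.

376.7 kN (net-section rupture governs)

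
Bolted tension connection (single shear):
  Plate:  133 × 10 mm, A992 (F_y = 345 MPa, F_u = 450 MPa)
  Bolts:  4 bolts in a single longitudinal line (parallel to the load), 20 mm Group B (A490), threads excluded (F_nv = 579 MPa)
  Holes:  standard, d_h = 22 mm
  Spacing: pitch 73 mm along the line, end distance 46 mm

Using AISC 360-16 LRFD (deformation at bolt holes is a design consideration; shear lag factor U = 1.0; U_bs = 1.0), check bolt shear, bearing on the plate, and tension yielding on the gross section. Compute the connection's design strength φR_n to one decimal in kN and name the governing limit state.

413.0 kN (gross-section yield governs)

Bolt shear: A_b = π(20)²/4 = 314.16 mm². φR_n = 0.75 × 579 × 314.16 × 4 × 1 = 545.7 kN.
Bearing (10 mm plate, F_u = 450 MPa): end bolts L_c = 46 − 22/2 = 35, R_n = min(1.2×35×10×450, 2.4×20×10×450) = 189 kN/bolt; interior L_c = 73 − 22 = 51, R_n = 216 kN/bolt. φR_n = 0.75 × (1×189 + 3×216) = 627.8 kN.
Tension yield (gross): A_g = 133×10 = 1330 mm². φR_n = 0.90 × 345 × 1330 = 413.0 kN.
Governing: min(545.7, 627.8, 413.0) = 413.0 kN → gross-section yield.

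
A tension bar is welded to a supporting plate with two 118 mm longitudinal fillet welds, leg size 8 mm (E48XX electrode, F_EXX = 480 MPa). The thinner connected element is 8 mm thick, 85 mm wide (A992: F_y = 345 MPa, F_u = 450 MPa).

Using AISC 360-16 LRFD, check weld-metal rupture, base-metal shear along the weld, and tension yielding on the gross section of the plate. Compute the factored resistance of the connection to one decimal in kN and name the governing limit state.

Weld metal: throat = 0.707×8 = 5.656 mm, L = 2×118 = 236 mm. φR_n = 0.75 × 0.6 × 480 × 5.656 × 236 = 288.3 kN.
Base metal shear (8 mm plate): yield φR_n = 1.0×0.6×345×8×236 = 390.8 kN; rupture φR_n = 0.75×0.6×450×8×236 = 382.3 kN; take 382.3 kN (rupture).
Tension yield (gross): A_g = 85×8 = 680 mm². φR_n = 0.90 × 345 × 680 = 211.1 kN.
Governing: min(288.3, 382.3, 211.1) = 211.1 kN → gross-section yield.

211.1 kN (gross-section yield governs)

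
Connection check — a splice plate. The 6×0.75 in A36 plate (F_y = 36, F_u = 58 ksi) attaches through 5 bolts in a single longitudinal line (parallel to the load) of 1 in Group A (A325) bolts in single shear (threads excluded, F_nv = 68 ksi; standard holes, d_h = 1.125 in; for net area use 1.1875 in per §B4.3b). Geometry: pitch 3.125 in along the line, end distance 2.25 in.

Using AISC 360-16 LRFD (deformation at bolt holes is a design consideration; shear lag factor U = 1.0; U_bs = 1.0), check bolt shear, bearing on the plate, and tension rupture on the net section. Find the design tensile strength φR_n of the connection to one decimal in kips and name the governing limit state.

157.0 kips (net-section rupture governs)

Bolt shear: A_b = π(1)²/4 = 0.7854 in². φR_n = 0.75 × 68 × 0.7854 × 5 × 1 = 200.3 kips.
Bearing (0.75 in plate, F_u = 58 ksi): end bolts L_c = 2.25 − 1.125/2 = 1.6875, R_n = min(1.2×1.6875×0.75×58, 2.4×1×0.75×58) = 88.088 kips/bolt; interior L_c = 3.125 − 1.125 = 2, R_n = 104.4 kips/bolt. φR_n = 0.75 × (1×88.088 + 4×104.4) = 379.3 kips.
Tension rupture (net): A_n = (6 − 1×1.1875)×0.75 = 3.6094 in² (U = 1.0, A_e = A_n). φR_n = 0.75 × 58 × 3.6094 = 157.0 kips.
Governing: min(200.3, 379.3, 157.0) = 157.0 kips → net-section rupture.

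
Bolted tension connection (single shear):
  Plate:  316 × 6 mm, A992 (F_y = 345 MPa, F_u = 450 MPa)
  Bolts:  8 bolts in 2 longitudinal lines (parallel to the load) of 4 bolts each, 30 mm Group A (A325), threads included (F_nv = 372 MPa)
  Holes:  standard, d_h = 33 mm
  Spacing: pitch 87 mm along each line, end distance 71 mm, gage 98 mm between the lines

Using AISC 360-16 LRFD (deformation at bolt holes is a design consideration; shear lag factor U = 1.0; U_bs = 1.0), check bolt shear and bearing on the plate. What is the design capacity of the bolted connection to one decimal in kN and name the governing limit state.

Bolt shear: A_b = π(30)²/4 = 706.86 mm². φR_n = 0.75 × 372 × 706.86 × 8 × 1 = 1577.7 kN.
Bearing (6 mm plate, F_u = 450 MPa): end bolts L_c = 71 − 33/2 = 54.5, R_n = min(1.2×54.5×6×450, 2.4×30×6×450) = 176.58 kN/bolt; interior L_c = 87 − 33 = 54, R_n = 174.96 kN/bolt. φR_n = 0.75 × (2×176.58 + 6×174.96) = 1052.2 kN.
Governing: min(1577.7, 1052.2) = 1052.2 kN → bearing.

1052.2 kN (bearing governs)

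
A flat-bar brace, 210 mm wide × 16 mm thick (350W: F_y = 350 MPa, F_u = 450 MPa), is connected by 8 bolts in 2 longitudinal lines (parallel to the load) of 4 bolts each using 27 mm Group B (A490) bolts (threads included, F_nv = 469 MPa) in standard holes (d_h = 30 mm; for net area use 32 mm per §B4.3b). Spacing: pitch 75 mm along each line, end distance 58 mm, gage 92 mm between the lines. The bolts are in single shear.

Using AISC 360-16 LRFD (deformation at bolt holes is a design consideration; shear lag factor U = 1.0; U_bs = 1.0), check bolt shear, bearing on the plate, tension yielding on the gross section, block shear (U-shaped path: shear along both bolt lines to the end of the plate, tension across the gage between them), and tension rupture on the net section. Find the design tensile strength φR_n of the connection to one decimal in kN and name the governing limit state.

Bolt shear: A_b = π(27)²/4 = 572.56 mm². φR_n = 0.75 × 469 × 572.56 × 8 × 1 = 1611.2 kN.
Bearing (16 mm plate, F_u = 450 MPa): end bolts L_c = 58 − 30/2 = 43, R_n = min(1.2×43×16×450, 2.4×27×16×450) = 371.52 kN/bolt; interior L_c = 75 − 30 = 45, R_n = 388.8 kN/bolt. φR_n = 0.75 × (2×371.52 + 6×388.8) = 2306.9 kN.
Tension yield (gross): A_g = 210×16 = 3360 mm². φR_n = 0.90 × 350 × 3360 = 1058.4 kN.
Block shear: shear path 2×[58+3×75] = 2×283 mm, A_gv = 9056, A_nv = 2×(283 − 3.5×32)×16 = 5472 mm²; tension across gage: (92 − 1×32)×16 = 960 mm². R_n = min(0.6×450×5472, 0.6×350×9056) + 1.0×450×960 = min(1477.4, 1901.8) + 432 = 1909.4 kN. φR_n = 0.75 × 1909.4 = 1432.1 kN.
Tension rupture (net): A_n = (210 − 2×32)×16 = 2336 mm² (U = 1.0, A_e = A_n). φR_n = 0.75 × 450 × 2336 = 788.4 kN.
Governing: min(1611.2, 2306.9, 1058.4, 1432.1, 788.4) = 788.4 kN → net-section rupture.

788.4 kN (net-section rupture governs)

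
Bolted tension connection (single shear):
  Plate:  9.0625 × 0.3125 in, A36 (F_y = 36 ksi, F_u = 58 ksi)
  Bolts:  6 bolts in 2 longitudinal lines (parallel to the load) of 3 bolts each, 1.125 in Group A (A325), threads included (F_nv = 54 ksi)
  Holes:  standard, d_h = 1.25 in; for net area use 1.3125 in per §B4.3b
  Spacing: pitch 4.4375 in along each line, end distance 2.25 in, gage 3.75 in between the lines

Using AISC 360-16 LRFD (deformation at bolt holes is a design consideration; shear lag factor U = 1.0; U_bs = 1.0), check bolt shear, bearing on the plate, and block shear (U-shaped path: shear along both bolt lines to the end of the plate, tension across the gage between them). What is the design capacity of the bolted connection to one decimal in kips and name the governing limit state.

Bolt shear: A_b = π(1.125)²/4 = 0.99402 in². φR_n = 0.75 × 54 × 0.99402 × 6 × 1 = 241.5 kips.
Bearing (0.3125 in plate, F_u = 58 ksi): end bolts L_c = 2.25 − 1.25/2 = 1.625, R_n = min(1.2×1.625×0.3125×58, 2.4×1.125×0.3125×58) = 35.344 kips/bolt; interior L_c = 4.4375 − 1.25 = 3.1875, R_n = 48.938 kips/bolt. φR_n = 0.75 × (2×35.344 + 4×48.938) = 199.8 kips.
Block shear: shear path 2×[2.25+2×4.4375] = 2×11.125 in, A_gv = 6.9531, A_nv = 2×(11.125 − 2.5×1.3125)×0.3125 = 4.9023 in²; tension across gage: (3.75 − 1×1.3125)×0.3125 = 0.76172 in². R_n = min(0.6×58×4.9023, 0.6×36×6.9531) + 1.0×58×0.76172 = min(170.6, 150.19) + 44.18 = 194.37 kips. φR_n = 0.75 × 194.37 = 145.8 kips.
Governing: min(241.5, 199.8, 145.8) = 145.8 kips → block shear.

145.8 kips (block shear governs)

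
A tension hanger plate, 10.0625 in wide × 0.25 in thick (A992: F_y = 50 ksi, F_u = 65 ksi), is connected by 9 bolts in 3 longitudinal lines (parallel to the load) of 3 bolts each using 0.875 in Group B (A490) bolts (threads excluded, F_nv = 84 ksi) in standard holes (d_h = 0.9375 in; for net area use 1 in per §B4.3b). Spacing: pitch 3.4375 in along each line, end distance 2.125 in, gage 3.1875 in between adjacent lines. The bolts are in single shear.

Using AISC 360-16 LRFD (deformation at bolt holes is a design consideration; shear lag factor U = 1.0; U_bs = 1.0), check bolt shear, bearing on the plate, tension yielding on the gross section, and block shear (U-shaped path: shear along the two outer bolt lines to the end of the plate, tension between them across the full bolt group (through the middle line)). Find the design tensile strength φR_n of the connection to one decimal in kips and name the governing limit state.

113.2 kips (gross-section yield governs)

Bolt shear: A_b = π(0.875)²/4 = 0.60132 in². φR_n = 0.75 × 84 × 0.60132 × 9 × 1 = 340.9 kips.
Bearing (0.25 in plate, F_u = 65 ksi): end bolts L_c = 2.125 − 0.9375/2 = 1.65625, R_n = min(1.2×1.65625×0.25×65, 2.4×0.875×0.25×65) = 32.297 kips/bolt; interior L_c = 3.4375 − 0.9375 = 2.5, R_n = 34.125 kips/bolt. φR_n = 0.75 × (3×32.297 + 6×34.125) = 226.2 kips.
Tension yield (gross): A_g = 10.0625×0.25 = 2.5156 in². φR_n = 0.90 × 50 × 2.5156 = 113.2 kips.
Block shear: shear path 2×[2.125+2×3.4375] = 2×9 in, A_gv = 4.5, A_nv = 2×(9 − 2.5×1)×0.25 = 3.25 in²; tension across gage: (6.375 − 2×1)×0.25 = 1.0938 in². R_n = min(0.6×65×3.25, 0.6×50×4.5) + 1.0×65×1.0938 = min(126.75, 135) + 71.097 = 197.85 kips. φR_n = 0.75 × 197.85 = 148.4 kips.
Governing: min(340.9, 226.2, 113.2, 148.4) = 113.2 kips → gross-section yield.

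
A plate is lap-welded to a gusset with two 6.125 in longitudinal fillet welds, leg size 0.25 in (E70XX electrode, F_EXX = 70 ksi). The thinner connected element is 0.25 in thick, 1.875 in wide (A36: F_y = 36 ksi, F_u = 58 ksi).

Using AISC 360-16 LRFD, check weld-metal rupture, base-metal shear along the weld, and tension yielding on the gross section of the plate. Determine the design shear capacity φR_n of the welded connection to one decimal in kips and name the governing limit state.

Weld metal: throat = 0.707×0.25 = 0.17675 in, L = 2×6.125 = 12.25 in. φR_n = 0.75 × 0.6 × 70 × 0.17675 × 12.25 = 68.2 kips.
Base metal shear (0.25 in plate): yield φR_n = 1.0×0.6×36×0.25×12.25 = 66.2 kips; rupture φR_n = 0.75×0.6×58×0.25×12.25 = 79.9 kips; take 66.2 kips (yield).
Tension yield (gross): A_g = 1.875×0.25 = 0.46875 in². φR_n = 0.90 × 36 × 0.46875 = 15.2 kips.
Governing: min(68.2, 66.2, 15.2) = 15.2 kips → gross-section yield.

15.2 kips (gross-section yield governs)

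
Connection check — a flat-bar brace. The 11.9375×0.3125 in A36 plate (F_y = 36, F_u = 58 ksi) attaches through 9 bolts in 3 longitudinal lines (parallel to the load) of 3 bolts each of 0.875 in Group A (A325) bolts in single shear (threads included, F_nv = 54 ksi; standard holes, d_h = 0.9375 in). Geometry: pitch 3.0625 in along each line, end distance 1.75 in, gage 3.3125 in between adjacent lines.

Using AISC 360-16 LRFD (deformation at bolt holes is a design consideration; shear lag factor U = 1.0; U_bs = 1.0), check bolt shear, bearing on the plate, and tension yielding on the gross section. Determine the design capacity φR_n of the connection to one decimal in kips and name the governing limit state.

Bolt shear: A_b = π(0.875)²/4 = 0.60132 in². φR_n = 0.75 × 54 × 0.60132 × 9 × 1 = 219.2 kips.
Bearing (0.3125 in plate, F_u = 58 ksi): end bolts L_c = 1.75 − 0.9375/2 = 1.28125, R_n = min(1.2×1.28125×0.3125×58, 2.4×0.875×0.3125×58) = 27.867 kips/bolt; interior L_c = 3.0625 − 0.9375 = 2.125, R_n = 38.063 kips/bolt. φR_n = 0.75 × (3×27.867 + 6×38.063) = 234.0 kips.
Tension yield (gross): A_g = 11.9375×0.3125 = 3.7305 in². φR_n = 0.90 × 36 × 3.7305 = 120.9 kips.
Governing: min(219.2, 234.0, 120.9) = 120.9 kips → gross-section yield.

120.9 kips (gross-section yield governs)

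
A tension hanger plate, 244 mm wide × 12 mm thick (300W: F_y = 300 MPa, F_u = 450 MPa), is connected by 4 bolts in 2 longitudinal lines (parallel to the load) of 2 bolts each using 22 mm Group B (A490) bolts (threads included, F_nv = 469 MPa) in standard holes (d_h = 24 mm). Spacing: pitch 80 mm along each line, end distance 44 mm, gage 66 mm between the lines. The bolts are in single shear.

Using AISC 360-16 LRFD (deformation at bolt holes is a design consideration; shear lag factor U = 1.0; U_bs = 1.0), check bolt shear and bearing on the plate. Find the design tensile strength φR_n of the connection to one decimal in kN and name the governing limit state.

Bolt shear: A_b = π(22)²/4 = 380.13 mm². φR_n = 0.75 × 469 × 380.13 × 4 × 1 = 534.8 kN.
Bearing (12 mm plate, F_u = 450 MPa): end bolts L_c = 44 − 24/2 = 32, R_n = min(1.2×32×12×450, 2.4×22×12×450) = 207.36 kN/bolt; interior L_c = 80 − 24 = 56, R_n = 285.12 kN/bolt. φR_n = 0.75 × (2×207.36 + 2×285.12) = 738.7 kN.
Governing: min(534.8, 738.7) = 534.8 kN → bolt shear.

534.8 kN (bolt shear governs)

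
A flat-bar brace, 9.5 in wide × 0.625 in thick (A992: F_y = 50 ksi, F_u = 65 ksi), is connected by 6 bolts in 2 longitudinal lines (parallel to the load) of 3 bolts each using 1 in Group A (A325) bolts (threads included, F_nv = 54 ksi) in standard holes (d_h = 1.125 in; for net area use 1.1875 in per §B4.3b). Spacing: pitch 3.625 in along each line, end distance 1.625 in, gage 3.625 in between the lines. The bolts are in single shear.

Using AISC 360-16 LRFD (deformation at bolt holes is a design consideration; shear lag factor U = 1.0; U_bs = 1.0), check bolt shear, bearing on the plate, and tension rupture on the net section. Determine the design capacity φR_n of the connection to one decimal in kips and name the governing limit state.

190.9 kips (bolt shear governs)

Bolt shear: A_b = π(1)²/4 = 0.7854 in². φR_n = 0.75 × 54 × 0.7854 × 6 × 1 = 190.9 kips.
Bearing (0.625 in plate, F_u = 65 ksi): end bolts L_c = 1.625 − 1.125/2 = 1.0625, R_n = min(1.2×1.0625×0.625×65, 2.4×1×0.625×65) = 51.797 kips/bolt; interior L_c = 3.625 − 1.125 = 2.5, R_n = 97.5 kips/bolt. φR_n = 0.75 × (2×51.797 + 4×97.5) = 370.2 kips.
Tension rupture (net): A_n = (9.5 − 2×1.1875)×0.625 = 4.4531 in² (U = 1.0, A_e = A_n). φR_n = 0.75 × 65 × 4.4531 = 217.1 kips.
Governing: min(190.9, 370.2, 217.1) = 190.9 kips → bolt shear.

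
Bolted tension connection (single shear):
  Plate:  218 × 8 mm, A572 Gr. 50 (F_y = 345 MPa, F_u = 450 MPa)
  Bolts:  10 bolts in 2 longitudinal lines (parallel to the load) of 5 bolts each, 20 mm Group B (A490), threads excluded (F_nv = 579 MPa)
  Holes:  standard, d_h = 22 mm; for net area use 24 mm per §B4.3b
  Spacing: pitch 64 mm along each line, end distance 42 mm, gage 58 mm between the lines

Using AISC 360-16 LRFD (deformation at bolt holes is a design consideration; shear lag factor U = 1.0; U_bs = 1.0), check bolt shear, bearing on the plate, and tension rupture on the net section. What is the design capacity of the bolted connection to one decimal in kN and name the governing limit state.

Bolt shear: A_b = π(20)²/4 = 314.16 mm². φR_n = 0.75 × 579 × 314.16 × 10 × 1 = 1364.2 kN.
Bearing (8 mm plate, F_u = 450 MPa): end bolts L_c = 42 − 22/2 = 31, R_n = min(1.2×31×8×450, 2.4×20×8×450) = 133.92 kN/bolt; interior L_c = 64 − 22 = 42, R_n = 172.8 kN/bolt. φR_n = 0.75 × (2×133.92 + 8×172.8) = 1237.7 kN.
Tension rupture (net): A_n = (218 − 2×24)×8 = 1360 mm² (U = 1.0, A_e = A_n). φR_n = 0.75 × 450 × 1360 = 459.0 kN.
Governing: min(1364.2, 1237.7, 459.0) = 459.0 kN → net-section rupture.

459.0 kN (net-section rupture governs)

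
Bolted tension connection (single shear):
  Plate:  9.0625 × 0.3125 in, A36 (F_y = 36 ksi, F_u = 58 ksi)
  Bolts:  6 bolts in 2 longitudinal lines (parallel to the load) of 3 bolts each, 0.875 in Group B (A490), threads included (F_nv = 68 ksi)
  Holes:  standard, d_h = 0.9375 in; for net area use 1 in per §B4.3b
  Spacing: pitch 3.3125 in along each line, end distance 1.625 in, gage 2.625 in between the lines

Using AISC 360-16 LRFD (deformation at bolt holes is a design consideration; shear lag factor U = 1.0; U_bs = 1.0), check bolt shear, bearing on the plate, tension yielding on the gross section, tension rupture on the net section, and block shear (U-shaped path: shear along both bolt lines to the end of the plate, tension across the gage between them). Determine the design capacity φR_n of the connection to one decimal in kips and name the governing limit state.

Bolt shear: A_b = π(0.875)²/4 = 0.60132 in². φR_n = 0.75 × 68 × 0.60132 × 6 × 1 = 184.0 kips.
Bearing (0.3125 in plate, F_u = 58 ksi): end bolts L_c = 1.625 − 0.9375/2 = 1.15625, R_n = min(1.2×1.15625×0.3125×58, 2.4×0.875×0.3125×58) = 25.148 kips/bolt; interior L_c = 3.3125 − 0.9375 = 2.375, R_n = 38.063 kips/bolt. φR_n = 0.75 × (2×25.148 + 4×38.063) = 151.9 kips.
Tension yield (gross): A_g = 9.0625×0.3125 = 2.832 in². φR_n = 0.90 × 36 × 2.832 = 91.8 kips.
Tension rupture (net): A_n = (9.0625 − 2×1)×0.3125 = 2.207 in² (U = 1.0, A_e = A_n). φR_n = 0.75 × 58 × 2.207 = 96.0 kips.
Block shear: shear path 2×[1.625+2×3.3125] = 2×8.25 in, A_gv = 5.1563, A_nv = 2×(8.25 − 2.5×1)×0.3125 = 3.5938 in²; tension across gage: (2.625 − 1×1)×0.3125 = 0.50781 in². R_n = min(0.6×58×3.5938, 0.6×36×5.1563) + 1.0×58×0.50781 = min(125.06, 111.38) + 29.453 = 140.83 kips. φR_n = 0.75 × 140.83 = 105.6 kips.
Governing: min(184.0, 151.9, 91.8, 96.0, 105.6) = 91.8 kips → gross-section yield.

91.8 kips (gross-section yield governs)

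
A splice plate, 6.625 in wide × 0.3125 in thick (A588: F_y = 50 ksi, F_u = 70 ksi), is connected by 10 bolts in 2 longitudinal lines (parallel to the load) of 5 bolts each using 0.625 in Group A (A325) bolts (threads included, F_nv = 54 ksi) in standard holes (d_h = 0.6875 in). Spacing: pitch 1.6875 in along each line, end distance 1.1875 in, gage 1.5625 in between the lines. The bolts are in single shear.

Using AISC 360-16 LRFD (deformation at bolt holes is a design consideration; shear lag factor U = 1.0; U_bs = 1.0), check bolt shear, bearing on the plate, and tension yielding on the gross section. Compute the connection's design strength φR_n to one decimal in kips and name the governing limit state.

Bolt shear: A_b = π(0.625)²/4 = 0.3068 in². φR_n = 0.75 × 54 × 0.3068 × 10 × 1 = 124.3 kips.
Bearing (0.3125 in plate, F_u = 70 ksi): end bolts L_c = 1.1875 − 0.6875/2 = 0.84375, R_n = min(1.2×0.84375×0.3125×70, 2.4×0.625×0.3125×70) = 22.148 kips/bolt; interior L_c = 1.6875 − 0.6875 = 1, R_n = 26.25 kips/bolt. φR_n = 0.75 × (2×22.148 + 8×26.25) = 190.7 kips.
Tension yield (gross): A_g = 6.625×0.3125 = 2.0703 in². φR_n = 0.90 × 50 × 2.0703 = 93.2 kips.
Governing: min(124.3, 190.7, 93.2) = 93.2 kips → gross-section yield.

93.2 kips (gross-section yield governs)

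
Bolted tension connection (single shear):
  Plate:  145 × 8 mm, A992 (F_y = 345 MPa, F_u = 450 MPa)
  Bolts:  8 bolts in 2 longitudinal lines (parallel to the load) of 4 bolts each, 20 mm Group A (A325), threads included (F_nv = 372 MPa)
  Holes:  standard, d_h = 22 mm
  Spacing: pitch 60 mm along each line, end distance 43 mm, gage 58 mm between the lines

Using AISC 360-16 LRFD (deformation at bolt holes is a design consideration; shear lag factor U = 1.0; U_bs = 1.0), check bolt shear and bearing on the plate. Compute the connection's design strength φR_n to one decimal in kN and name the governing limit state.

701.2 kN (bolt shear governs)

Bolt shear: A_b = π(20)²/4 = 314.16 mm². φR_n = 0.75 × 372 × 314.16 × 8 × 1 = 701.2 kN.
Bearing (8 mm plate, F_u = 450 MPa): end bolts L_c = 43 − 22/2 = 32, R_n = min(1.2×32×8×450, 2.4×20×8×450) = 138.24 kN/bolt; interior L_c = 60 − 22 = 38, R_n = 164.16 kN/bolt. φR_n = 0.75 × (2×138.24 + 6×164.16) = 946.1 kN.
Governing: min(701.2, 946.1) = 701.2 kN → bolt shear.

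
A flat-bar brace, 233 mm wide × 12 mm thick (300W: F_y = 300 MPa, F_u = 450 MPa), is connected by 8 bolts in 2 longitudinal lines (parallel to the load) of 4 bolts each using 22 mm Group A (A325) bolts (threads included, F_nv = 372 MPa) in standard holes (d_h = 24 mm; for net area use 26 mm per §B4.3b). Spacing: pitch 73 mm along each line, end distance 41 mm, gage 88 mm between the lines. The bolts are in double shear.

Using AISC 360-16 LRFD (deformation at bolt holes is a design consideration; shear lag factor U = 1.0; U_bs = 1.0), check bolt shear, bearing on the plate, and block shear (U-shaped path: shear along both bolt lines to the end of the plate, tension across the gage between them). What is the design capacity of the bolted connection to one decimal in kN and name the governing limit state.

1072.4 kN (block shear governs)

Bolt shear: A_b = π(22)²/4 = 380.13 mm². φR_n = 0.75 × 372 × 380.13 × 8 × 2 = 1696.9 kN.
Bearing (12 mm plate, F_u = 450 MPa): end bolts L_c = 41 − 24/2 = 29, R_n = min(1.2×29×12×450, 2.4×22×12×450) = 187.92 kN/bolt; interior L_c = 73 − 24 = 49, R_n = 285.12 kN/bolt. φR_n = 0.75 × (2×187.92 + 6×285.12) = 1564.9 kN.
Block shear: shear path 2×[41+3×73] = 2×260 mm, A_gv = 6240, A_nv = 2×(260 − 3.5×26)×12 = 4056 mm²; tension across gage: (88 − 1×26)×12 = 744 mm². R_n = min(0.6×450×4056, 0.6×300×6240) + 1.0×450×744 = min(1095.1, 1123.2) + 334.8 = 1429.9 kN. φR_n = 0.75 × 1429.9 = 1072.4 kN.
Governing: min(1696.9, 1564.9, 1072.4) = 1072.4 kN → block shear.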